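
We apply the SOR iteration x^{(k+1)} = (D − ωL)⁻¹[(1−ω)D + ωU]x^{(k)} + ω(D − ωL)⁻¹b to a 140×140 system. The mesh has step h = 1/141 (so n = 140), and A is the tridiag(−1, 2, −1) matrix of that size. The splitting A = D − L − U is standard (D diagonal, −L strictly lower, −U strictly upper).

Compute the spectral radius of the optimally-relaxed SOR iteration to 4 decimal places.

ρ_SOR = 0.9564

spectrum of D⁻¹(L+U) = {cos(kπ/141) : 1≤k≤140}; ρ_J = cos(π/141) = 0.9998.
1 − cos²(π/141) = sin²(π/141) ⇒ √(1−ρ_J²) = sin(π/141) = 0.02228.
Young: ω* = 2/(1+√(1−ρ_J²)) = 2/(1+0.02228) = 2/1.02228 = 1.9564.
Hence ρ(B_{ω*}) = 1.9564 − 1 = 0.9564.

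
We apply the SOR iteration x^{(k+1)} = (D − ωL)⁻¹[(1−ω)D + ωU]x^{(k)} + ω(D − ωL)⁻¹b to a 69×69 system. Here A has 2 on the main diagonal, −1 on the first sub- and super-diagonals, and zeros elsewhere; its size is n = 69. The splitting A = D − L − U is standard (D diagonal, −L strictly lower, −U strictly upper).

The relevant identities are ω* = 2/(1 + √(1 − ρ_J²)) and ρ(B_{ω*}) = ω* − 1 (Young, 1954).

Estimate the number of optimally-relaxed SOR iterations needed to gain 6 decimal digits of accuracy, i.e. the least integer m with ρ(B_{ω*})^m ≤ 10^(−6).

m = 154

spectrum of D⁻¹(L+U) = {cos(kπ/70) : 1≤k≤69}; ρ_J = cos(π/70) = 0.9989931.
√(1−ρ_J²) simplifies to sin(π/70) = 0.0448648.
[ω*] 2 ÷ (1 + 0.0448648) = 2 ÷ 1.0448648 = 1.9141232.
[ρ_SOR] ω* − 1 = 0.9141232.
m ≥ 6·ln10 / (−ln 0.9141232) = 153.865; smallest integer m = 154.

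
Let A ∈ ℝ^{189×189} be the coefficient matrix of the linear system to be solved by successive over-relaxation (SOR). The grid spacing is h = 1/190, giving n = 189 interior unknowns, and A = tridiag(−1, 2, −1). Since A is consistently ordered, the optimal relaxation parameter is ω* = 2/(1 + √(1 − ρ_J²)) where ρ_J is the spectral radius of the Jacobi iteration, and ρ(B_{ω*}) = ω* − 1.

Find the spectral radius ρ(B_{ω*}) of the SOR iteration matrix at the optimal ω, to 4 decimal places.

½·tridiag(1,0,1) at n=189: λ_k = cos(kπ/190); max |λ| at k=1 ⇒ ρ_J = cos(π/190) ≈ 0.9999.
√(1−ρ_J²) simplifies to sin(π/190) = 0.01653.
ω* = 2/(1+0.01653) = 1.9675
and ρ(B_{ω*}) = 1.9675 − 1 = 0.9675.

ρ_SOR = 0.9675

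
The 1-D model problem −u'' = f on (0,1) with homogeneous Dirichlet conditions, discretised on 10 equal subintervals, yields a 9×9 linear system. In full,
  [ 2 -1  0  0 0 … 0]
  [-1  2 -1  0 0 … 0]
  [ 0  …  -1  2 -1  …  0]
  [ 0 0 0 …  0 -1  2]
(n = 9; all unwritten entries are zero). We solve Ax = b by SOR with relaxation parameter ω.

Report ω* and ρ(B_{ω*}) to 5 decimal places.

ω* = 1.52786, ρ_SOR = 0.52786

[ρ_J] n=9: ρ(B_J) = cos(π/(n+1)) = cos(π/10) = 0.95106.
√(1−ρ_J²) simplifies to sin(π/10) = 0.309017.
ω* = 2/(1 + 0.309017) = 2/1.309017 = 1.52786.
ρ_SOR = ω* − 1 ≈ 0.52786.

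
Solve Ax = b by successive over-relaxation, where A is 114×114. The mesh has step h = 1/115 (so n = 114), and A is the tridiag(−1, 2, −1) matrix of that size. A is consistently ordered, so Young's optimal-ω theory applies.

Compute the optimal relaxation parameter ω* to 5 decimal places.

ω* = 1.94682

n=114: λ(B_J) = 1 − λ(A)/2 = cos(kπ/115); k=1 gives ρ_J = 0.99963.
root = sin(π/115) = 0.027315  (since 1−cos² = sin²).
ω* = 2/(1 + 0.027315) = 2/1.027315 = 1.94682.
ρ(B_{ω*}) = ω*−1 = 0.94682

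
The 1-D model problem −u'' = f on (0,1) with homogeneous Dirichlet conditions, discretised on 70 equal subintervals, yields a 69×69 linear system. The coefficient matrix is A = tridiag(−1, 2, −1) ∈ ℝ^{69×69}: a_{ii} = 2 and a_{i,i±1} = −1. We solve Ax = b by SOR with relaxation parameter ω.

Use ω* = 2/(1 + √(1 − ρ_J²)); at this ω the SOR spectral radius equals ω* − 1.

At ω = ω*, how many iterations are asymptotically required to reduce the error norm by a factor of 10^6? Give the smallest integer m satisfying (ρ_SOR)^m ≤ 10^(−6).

½·tridiag(1,0,1) at n=69: λ_k = cos(kπ/70); max |λ| at k=1 ⇒ ρ_J = cos(π/70) ≈ 0.9989931.
√(1−ρ_J²) = |sin(π/70)| = 0.0448648
ω* = 2 / (1 + 0.0448648) = 2 / 1.0448648 ≈ 1.9141232.
ρ(B_{ω*}) = ω*−1 = 0.9141232
Need (0.9141232)^m ≤ 10^(−6): m ≥ 6·ln10/|ln 0.9141232| = 13.8155/0.0897899 = 153.865 ⇒ m = 154.

m = 154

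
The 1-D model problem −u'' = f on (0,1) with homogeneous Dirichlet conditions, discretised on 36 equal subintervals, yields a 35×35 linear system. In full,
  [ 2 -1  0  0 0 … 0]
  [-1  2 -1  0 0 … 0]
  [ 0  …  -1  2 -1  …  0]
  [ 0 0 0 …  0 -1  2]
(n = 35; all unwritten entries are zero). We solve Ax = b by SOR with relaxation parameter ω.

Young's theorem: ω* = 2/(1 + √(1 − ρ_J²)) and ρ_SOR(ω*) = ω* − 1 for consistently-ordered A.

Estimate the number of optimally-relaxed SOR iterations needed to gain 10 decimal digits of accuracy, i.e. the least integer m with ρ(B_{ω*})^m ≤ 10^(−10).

spectrum of D⁻¹(L+U) = {cos(kπ/36) : 1≤k≤35}; ρ_J = cos(π/36) = 0.9961947.
√(1 − cos²(π/36)) = sin(π/36) ≈ 0.0871557.
ω* = 2 / (1 + 0.0871557) = 2 / 1.0871557 ≈ 1.8396629.
ρ_SOR = ω* − 1 ≈ 0.8396629.
10·ln10 = 23.0259; −ln(0.8396629) = 0.174755; m = ⌈23.0259/0.174755⌉ = ⌈131.761⌉ = 132.

m = 132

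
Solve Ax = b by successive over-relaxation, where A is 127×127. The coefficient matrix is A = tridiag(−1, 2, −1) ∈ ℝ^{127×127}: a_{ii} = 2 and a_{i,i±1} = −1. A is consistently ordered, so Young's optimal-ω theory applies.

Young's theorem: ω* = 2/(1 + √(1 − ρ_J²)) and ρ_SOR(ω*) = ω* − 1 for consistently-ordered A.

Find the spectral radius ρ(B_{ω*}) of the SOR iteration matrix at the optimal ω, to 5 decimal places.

n=127: λ(B_J) = 1 − λ(A)/2 = cos(kπ/128); k=1 gives ρ_J = 0.99970.
√(1 − cos²(π/128)) = sin(π/128) ≈ 0.024541.
ω* = 2/(1+0.024541) = 1.95209
[ρ_SOR] ω* − 1 = 0.95209.

ρ_SOR = 0.95209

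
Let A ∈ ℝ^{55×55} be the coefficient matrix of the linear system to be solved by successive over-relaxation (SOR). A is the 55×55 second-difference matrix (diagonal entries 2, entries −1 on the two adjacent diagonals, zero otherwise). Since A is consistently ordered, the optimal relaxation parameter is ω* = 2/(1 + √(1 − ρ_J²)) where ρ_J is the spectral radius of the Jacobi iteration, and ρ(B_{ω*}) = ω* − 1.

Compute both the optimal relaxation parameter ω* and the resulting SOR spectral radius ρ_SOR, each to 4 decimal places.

ω* = 1.8938, ρ_SOR = 0.8938

spectrum of D⁻¹(L+U) = {cos(kπ/56) : 1≤k≤55}; ρ_J = cos(π/56) = 0.9984.
√(1−ρ_J²) simplifies to sin(π/56) = 0.05607.
Young: ω* = 2/(1+√(1−ρ_J²)) = 2/(1+0.05607) = 2/1.05607 = 1.8938.
ρ_SOR = ω* − 1 ≈ 0.8938.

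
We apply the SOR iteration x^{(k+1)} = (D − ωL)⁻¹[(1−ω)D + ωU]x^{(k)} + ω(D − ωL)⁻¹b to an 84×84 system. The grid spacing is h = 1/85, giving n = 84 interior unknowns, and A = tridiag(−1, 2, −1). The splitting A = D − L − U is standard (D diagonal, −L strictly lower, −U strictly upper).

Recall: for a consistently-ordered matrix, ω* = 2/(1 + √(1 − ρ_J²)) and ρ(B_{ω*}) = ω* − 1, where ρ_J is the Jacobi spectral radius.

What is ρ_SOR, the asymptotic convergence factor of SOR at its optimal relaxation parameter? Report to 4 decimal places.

ρ_SOR = 0.9287

ρ_J = max_k |cos(kπ/85)| = cos(π/85) = 0.9993
√(1−ρ_J²) simplifies to sin(π/85) = 0.03695.
ω* = 2/(1+0.03695) = 1.9287
ρ(B_{ω*}) = ω*−1 = 0.9287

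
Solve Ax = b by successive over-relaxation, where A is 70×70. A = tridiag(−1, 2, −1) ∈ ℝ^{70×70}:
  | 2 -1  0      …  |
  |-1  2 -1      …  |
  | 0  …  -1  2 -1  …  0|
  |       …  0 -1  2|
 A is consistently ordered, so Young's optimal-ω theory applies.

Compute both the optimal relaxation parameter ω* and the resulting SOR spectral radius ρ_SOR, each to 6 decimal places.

½·tridiag(1,0,1) at n=70: λ_k = cos(kπ/71); max |λ| at k=1 ⇒ ρ_J = cos(π/71) ≈ 0.999021.
root = sin(π/71) = 0.0442333  (since 1−cos² = sin²).
[ω*] 2 ÷ (1 + 0.0442333) = 2 ÷ 1.0442333 = 1.915281.
ρ_SOR = ω* − 1 ≈ 0.915281.

ω* = 1.915281, ρ_SOR = 0.915281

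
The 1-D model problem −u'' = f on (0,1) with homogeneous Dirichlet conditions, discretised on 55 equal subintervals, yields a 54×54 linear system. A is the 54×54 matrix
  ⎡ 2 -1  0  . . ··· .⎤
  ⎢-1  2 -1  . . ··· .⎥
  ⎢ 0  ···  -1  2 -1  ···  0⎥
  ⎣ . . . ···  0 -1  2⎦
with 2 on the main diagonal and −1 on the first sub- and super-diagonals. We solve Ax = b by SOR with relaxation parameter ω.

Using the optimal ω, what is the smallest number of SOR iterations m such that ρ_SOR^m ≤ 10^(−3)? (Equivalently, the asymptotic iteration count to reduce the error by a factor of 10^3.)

m = 61

ρ_J = max_k |cos(kπ/55)| = cos(π/55) = 0.9983691
√(1−ρ_J²) simplifies to sin(π/55) = 0.0570888.
ω* = 2/(1+0.0570888) = 1.8919886
ρ_SOR = ω* − 1 = 1.8919886 − 1 = 0.8919886.
m ≥ 3·ln10 / (−ln 0.8919886) = 60.434; smallest integer m = 61.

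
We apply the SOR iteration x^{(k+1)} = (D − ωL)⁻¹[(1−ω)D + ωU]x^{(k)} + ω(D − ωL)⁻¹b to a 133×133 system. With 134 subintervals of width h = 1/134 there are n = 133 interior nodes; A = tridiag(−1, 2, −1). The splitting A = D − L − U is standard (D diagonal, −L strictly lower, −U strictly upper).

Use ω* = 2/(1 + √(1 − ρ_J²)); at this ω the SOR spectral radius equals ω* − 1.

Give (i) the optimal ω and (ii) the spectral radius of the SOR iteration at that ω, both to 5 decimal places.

ω* = 1.95419, ρ_SOR = 0.95419

½·tridiag(1,0,1) at n=133: λ_k = cos(kπ/134); max |λ| at k=1 ⇒ ρ_J = cos(π/134) ≈ 0.99973.
√(1−ρ_J²) simplifies to sin(π/134) = 0.023443.
ω* = 2/(1 + 0.023443) = 2/1.023443 = 1.95419.
ρ_SOR = ω* − 1 ≈ 0.95419.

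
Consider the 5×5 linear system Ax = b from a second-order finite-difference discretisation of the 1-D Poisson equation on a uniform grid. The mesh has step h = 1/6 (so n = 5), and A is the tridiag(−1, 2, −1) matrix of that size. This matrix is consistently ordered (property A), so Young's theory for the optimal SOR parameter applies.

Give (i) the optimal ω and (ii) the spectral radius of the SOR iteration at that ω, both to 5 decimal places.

spectrum of D⁻¹(L+U) = {cos(kπ/6) : 1≤k≤5}; ρ_J = cos(π/6) = 0.86603.
√(1−ρ_J²) = |sin(π/6)| = 0.500000
ω* = 2 / (1 + 0.500000) = 2 / 1.500000 ≈ 1.33333.
ρ_SOR = ω* − 1 = 1.33333 − 1 = 0.33333.

ω* = 1.33333, ρ_SOR = 0.33333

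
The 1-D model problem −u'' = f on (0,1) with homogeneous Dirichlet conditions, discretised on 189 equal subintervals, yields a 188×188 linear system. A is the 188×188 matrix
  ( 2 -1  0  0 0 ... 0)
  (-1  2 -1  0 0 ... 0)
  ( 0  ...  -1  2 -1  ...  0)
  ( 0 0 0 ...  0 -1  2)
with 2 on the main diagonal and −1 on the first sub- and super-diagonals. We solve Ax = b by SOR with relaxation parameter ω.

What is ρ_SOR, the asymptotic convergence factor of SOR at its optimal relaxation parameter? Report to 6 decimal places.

ρ_SOR = 0.967301

spectrum of D⁻¹(L+U) = {cos(kπ/189) : 1≤k≤188}; ρ_J = cos(π/189) = 0.999862.
√(1−ρ_J²) simplifies to sin(π/189) = 0.0166214.
ω* = 2 / (1 + 0.0166214) = 2 / 1.0166214 ≈ 1.967301.
At ω = 1.967301 every |λ(B_ω)| = ω−1, so ρ_SOR = 0.967301.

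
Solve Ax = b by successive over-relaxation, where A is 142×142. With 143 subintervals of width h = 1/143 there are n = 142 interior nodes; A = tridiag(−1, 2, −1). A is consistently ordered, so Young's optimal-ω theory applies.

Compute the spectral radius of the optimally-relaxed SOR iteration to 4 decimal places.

B_J for the 142×142 system has eigenvalues cos(kπ/143); ρ_J = cos(π/143) = 0.9998.
√(1−ρ_J²) = |sin(π/143)| = 0.02197
Then 2/(1+√(1−ρ_J²)) = 2/(1+0.02197); ω* = 2/1.02197 = 1.9570.
and ρ(B_{ω*}) = 1.9570 − 1 = 0.9570.

ρ_SOR = 0.9570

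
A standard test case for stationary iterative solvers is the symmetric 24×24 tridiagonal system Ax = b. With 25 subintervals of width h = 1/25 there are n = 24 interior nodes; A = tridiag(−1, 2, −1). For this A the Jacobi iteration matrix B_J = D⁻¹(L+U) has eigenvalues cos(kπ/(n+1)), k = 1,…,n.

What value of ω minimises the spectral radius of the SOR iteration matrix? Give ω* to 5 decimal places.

B_J for the 24×24 system has eigenvalues cos(kπ/25); ρ_J = cos(π/25) = 0.99211.
√(1−ρ_J²) = |sin(π/25)| = 0.125333
ω* = 2/(1+0.125333) = 1.77725
Hence ρ(B_{ω*}) = 1.77725 − 1 = 0.77725.

ω* = 1.77725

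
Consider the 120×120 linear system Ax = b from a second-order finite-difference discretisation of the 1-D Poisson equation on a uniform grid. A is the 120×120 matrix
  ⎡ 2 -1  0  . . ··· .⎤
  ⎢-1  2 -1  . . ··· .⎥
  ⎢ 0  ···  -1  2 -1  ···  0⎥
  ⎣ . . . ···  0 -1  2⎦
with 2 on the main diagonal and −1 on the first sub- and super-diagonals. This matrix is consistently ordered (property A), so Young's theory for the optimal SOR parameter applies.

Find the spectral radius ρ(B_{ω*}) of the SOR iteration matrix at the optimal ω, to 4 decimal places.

[ρ_J] n=120: ρ(B_J) = cos(π/(n+1)) = cos(π/121) = 0.9997.
√(1−ρ_J²) = |sin(π/121)| = 0.02596
ω* = 2/(1+0.02596) = 1.9494
Hence ρ(B_{ω*}) = 1.9494 − 1 = 0.9494.

ρ_SOR = 0.9494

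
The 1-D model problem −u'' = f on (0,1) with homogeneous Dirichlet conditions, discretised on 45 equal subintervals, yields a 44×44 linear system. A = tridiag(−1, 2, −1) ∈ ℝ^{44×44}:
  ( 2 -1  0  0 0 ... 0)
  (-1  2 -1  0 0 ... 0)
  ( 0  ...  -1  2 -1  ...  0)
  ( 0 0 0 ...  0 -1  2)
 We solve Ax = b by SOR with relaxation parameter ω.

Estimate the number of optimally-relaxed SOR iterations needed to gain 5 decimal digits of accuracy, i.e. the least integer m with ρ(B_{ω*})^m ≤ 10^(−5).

m = 83

spectrum of D⁻¹(L+U) = {cos(kπ/45) : 1≤k≤44}; ρ_J = cos(π/45) = 0.9975641.
√(1 − cos²(π/45)) = sin(π/45) ≈ 0.0697565.
Young: ω* = 2/(1+√(1−ρ_J²)) = 2/(1+0.0697565) = 2/1.0697565 = 1.8695843.
At ω = 1.8695843 every |λ(B_ω)| = ω−1, so ρ_SOR = 0.8695843.
m ≥ 5·ln10 / (−ln 0.8695843) = 82.388; smallest integer m = 83.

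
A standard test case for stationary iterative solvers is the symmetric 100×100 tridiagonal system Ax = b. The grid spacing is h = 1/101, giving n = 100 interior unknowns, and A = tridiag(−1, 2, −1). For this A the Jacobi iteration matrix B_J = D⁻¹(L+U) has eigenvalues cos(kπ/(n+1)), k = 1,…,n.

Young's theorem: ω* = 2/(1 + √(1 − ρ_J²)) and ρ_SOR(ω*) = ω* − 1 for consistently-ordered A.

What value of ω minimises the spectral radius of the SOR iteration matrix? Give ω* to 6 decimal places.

spectrum of D⁻¹(L+U) = {cos(kπ/101) : 1≤k≤100}; ρ_J = cos(π/101) = 0.999516.
root = sin(π/101) = 0.0310999  (since 1−cos² = sin²).
ω* = 2/(1 + 0.0310999) = 2/1.0310999 = 1.939676.
Hence ρ(B_{ω*}) = 1.939676 − 1 = 0.939676.

ω* = 1.939676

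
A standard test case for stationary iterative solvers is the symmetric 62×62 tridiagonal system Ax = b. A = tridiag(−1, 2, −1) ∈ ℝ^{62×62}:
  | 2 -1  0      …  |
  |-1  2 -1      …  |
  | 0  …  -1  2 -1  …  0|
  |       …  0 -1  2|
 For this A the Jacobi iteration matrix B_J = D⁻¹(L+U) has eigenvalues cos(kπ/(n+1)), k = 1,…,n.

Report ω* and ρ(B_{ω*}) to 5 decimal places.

ω* = 1.90504, ρ_SOR = 0.90504

n=62: λ(B_J) = 1 − λ(A)/2 = cos(kπ/63); k=1 gives ρ_J = 0.99876.
1 − cos²(π/63) = sin²(π/63) ⇒ √(1−ρ_J²) = sin(π/63) = 0.049846.
ω* = 2/(1+0.049846) = 1.90504
At ω = 1.90504 every |λ(B_ω)| = ω−1, so ρ_SOR = 0.90504.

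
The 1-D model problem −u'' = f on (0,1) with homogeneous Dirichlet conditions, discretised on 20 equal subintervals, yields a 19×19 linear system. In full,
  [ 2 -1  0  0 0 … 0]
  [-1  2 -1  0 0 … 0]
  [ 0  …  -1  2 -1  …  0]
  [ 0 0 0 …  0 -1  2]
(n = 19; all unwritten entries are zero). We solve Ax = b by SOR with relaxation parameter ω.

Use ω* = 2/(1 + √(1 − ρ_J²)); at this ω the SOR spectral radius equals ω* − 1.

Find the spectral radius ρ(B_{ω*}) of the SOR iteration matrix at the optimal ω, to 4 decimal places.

ρ_SOR = 0.7295

[ρ_J] n=19: ρ(B_J) = cos(π/(n+1)) = cos(π/20) = 0.9877.
√(1 − cos²(π/20)) = sin(π/20) ≈ 0.15643.
Young: ω* = 2/(1+√(1−ρ_J²)) = 2/(1+0.15643) = 2/1.15643 = 1.7295.
[ρ_SOR] ω* − 1 = 0.7295.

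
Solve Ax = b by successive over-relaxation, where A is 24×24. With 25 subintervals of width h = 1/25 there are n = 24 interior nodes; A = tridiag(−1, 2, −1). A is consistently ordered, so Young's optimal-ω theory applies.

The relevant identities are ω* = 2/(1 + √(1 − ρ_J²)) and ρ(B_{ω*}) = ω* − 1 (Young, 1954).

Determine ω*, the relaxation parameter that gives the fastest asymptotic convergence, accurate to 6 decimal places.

[ρ_J] n=24: ρ(B_J) = cos(π/(n+1)) = cos(π/25) = 0.992115.
root = sin(π/25) = 0.1253332  (since 1−cos² = sin²).
ω* = 2/(1 + 0.1253332) = 2/1.1253332 = 1.777251.
ρ(B_{ω*}) = ω*−1 = 0.777251

ω* = 1.777251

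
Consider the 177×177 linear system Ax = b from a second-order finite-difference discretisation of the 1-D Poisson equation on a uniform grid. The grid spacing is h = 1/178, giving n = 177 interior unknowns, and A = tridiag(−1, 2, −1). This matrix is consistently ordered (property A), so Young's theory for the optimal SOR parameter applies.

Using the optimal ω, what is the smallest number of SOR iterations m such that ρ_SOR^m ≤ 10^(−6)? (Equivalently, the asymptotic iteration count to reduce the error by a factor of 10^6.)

m = 392

B_J for the 177×177 system has eigenvalues cos(kπ/178); ρ_J = cos(π/178) = 0.9998443.
root = sin(π/178) = 0.0176485  (since 1−cos² = sin²).
Then 2/(1+√(1−ρ_J²)) = 2/(1+0.0176485); ω* = 2/1.0176485 = 1.9653151.
Hence ρ(B_{ω*}) = 1.9653151 − 1 = 0.9653151.
6·ln10 = 13.8155; −ln(0.9653151) = 0.0353007; m = ⌈13.8155/0.0353007⌉ = ⌈391.366⌉ = 392.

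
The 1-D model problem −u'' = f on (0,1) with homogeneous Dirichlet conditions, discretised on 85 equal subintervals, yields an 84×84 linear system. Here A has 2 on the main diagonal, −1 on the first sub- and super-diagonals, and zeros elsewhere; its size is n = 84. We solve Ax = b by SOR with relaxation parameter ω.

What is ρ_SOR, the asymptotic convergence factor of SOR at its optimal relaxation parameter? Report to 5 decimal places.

ρ_SOR = 0.92873

[ρ_J] n=84: ρ(B_J) = cos(π/(n+1)) = cos(π/85) = 0.99932.
√(1−ρ_J²) simplifies to sin(π/85) = 0.036951.
So ω* = 2/1.036951 = 1.92873 (Young).
At ω = 1.92873 every |λ(B_ω)| = ω−1, so ρ_SOR = 0.92873.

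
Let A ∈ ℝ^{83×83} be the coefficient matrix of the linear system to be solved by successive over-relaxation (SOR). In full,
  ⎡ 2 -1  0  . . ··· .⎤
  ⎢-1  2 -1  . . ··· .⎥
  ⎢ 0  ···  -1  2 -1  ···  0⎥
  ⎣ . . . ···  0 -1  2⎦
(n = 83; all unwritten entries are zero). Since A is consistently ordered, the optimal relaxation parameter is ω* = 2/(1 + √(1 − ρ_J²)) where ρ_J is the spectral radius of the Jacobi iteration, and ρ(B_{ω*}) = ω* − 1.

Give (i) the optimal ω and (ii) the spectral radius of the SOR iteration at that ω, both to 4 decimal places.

ω* = 1.9279, ρ_SOR = 0.9279

[ρ_J] n=83: ρ(B_J) = cos(π/(n+1)) = cos(π/84) = 0.9993.
√(1−ρ_J²) = |sin(π/84)| = 0.03739
ω* = 2/(1+0.03739) = 1.9279
ρ_SOR = ω* − 1 = 1.9279 − 1 = 0.9279.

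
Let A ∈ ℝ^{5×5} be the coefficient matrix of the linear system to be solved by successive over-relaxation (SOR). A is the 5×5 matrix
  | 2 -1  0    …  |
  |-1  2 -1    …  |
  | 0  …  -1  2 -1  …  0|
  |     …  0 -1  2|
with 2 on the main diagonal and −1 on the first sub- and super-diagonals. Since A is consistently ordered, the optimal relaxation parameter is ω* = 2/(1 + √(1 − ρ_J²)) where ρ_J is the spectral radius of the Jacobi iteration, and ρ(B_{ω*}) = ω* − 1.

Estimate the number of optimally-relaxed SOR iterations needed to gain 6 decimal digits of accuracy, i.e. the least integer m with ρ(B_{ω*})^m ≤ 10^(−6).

B_J for the 5×5 system has eigenvalues cos(kπ/6); ρ_J = cos(π/6) = 0.8660254.
√(1−ρ_J²) simplifies to sin(π/6) = 0.5000000.
[ω*] 2 ÷ (1 + 0.5000000) = 2 ÷ 1.5000000 = 1.3333333.
and ρ(B_{ω*}) = 1.3333333 − 1 = 0.3333333.
Need (0.3333333)^m ≤ 10^(−6): m ≥ 6·ln10/|ln 0.3333333| = 13.8155/1.09861 = 12.575 ⇒ m = 13.

m = 13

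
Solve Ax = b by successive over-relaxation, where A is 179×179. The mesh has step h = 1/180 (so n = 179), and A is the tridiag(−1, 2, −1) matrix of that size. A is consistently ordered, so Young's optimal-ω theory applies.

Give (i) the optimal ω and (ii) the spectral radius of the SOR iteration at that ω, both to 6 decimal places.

ω* = 1.965694, ρ_SOR = 0.965694

[ρ_J] n=179: ρ(B_J) = cos(π/(n+1)) = cos(π/180) = 0.999848.
root = sin(π/180) = 0.0174524  (since 1−cos² = sin²).
ω* = 2/(1+0.0174524) = 1.965694
ρ(B_{ω*}) = ω*−1 = 0.965694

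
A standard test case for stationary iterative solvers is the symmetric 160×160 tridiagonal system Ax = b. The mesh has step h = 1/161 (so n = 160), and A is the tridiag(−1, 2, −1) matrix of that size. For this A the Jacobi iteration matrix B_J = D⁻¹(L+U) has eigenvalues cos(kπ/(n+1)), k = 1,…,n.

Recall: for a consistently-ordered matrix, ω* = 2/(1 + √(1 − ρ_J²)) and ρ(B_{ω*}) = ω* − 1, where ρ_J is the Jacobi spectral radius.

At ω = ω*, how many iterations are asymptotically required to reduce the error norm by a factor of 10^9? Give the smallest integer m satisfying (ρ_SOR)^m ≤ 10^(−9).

n=160: λ(B_J) = 1 − λ(A)/2 = cos(kπ/161); k=1 gives ρ_J = 0.9998096.
√(1−ρ_J²) simplifies to sin(π/161) = 0.0195118.
So ω* = 2/1.0195118 = 1.9617232 (Young).
ρ_SOR = ω* − 1 ≈ 0.9617232.
Need (0.9617232)^m ≤ 10^(−9): m ≥ 9·ln10/|ln 0.9617232| = 20.7233/0.0390286 = 530.977 ⇒ m = 531.

m = 531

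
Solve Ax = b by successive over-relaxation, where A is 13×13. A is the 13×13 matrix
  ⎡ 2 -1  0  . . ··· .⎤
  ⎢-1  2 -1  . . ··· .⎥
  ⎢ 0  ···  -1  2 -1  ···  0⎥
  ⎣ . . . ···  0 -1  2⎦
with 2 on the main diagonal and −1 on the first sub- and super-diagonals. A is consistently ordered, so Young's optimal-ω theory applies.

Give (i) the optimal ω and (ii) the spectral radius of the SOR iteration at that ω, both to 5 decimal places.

With n=13, ρ(Jacobi) = cos(π/14) = 0.97493.
√(1 − cos²(π/14)) = sin(π/14) ≈ 0.222521.
[ω*] 2 ÷ (1 + 0.222521) = 2 ÷ 1.222521 = 1.63596.
Hence ρ(B_{ω*}) = 1.63596 − 1 = 0.63596.

ω* = 1.63596, ρ_SOR = 0.63596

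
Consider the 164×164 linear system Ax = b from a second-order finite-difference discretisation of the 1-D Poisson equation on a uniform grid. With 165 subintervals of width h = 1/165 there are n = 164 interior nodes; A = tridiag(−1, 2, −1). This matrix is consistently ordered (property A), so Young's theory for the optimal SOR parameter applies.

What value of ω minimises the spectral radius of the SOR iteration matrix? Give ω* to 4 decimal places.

½·tridiag(1,0,1) at n=164: λ_k = cos(kπ/165); max |λ| at k=1 ⇒ ρ_J = cos(π/165) ≈ 0.9998.
√(1−ρ_J²) = |sin(π/165)| = 0.01904
So ω* = 2/1.01904 = 1.9626 (Young).
At ω = 1.9626 every |λ(B_ω)| = ω−1, so ρ_SOR = 0.9626.

ω* = 1.9626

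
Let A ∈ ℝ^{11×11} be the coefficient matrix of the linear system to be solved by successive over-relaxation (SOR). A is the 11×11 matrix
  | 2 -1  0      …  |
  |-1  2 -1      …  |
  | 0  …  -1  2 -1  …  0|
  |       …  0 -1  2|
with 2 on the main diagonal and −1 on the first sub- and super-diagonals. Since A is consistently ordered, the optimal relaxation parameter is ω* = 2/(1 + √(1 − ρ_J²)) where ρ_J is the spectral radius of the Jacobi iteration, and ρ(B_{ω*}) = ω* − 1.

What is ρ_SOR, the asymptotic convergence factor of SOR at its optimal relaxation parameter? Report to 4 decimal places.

ρ_SOR = 0.5888

With n=11, ρ(Jacobi) = cos(π/12) = 0.9659.
√(1−ρ_J²) simplifies to sin(π/12) = 0.25882.
Then 2/(1+√(1−ρ_J²)) = 2/(1+0.25882); ω* = 2/1.25882 = 1.5888.
ρ(B_{ω*}) = ω*−1 = 0.5888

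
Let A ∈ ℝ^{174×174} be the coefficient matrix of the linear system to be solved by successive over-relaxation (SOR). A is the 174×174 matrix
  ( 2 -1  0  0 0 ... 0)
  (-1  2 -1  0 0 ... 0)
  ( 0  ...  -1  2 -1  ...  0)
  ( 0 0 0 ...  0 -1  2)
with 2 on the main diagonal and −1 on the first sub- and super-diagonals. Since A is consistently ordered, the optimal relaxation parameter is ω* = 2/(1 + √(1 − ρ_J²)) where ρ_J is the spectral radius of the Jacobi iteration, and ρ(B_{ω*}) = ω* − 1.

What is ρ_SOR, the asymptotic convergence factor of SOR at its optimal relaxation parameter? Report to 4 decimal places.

ρ_SOR = 0.9647

With n=174, ρ(Jacobi) = cos(π/175) = 0.9998.
√(1−ρ_J²) = |sin(π/175)| = 0.01795
ω* = 2/(1+0.01795) = 1.9647
ρ(B_{ω*}) = ω*−1 = 0.9647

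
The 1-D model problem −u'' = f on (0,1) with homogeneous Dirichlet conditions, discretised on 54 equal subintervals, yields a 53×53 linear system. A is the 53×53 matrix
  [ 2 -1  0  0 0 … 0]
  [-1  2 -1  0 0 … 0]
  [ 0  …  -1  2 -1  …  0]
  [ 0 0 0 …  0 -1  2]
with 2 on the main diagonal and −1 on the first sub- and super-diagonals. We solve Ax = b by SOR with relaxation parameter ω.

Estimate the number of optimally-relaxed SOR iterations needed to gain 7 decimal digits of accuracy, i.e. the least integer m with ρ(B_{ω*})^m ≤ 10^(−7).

m = 139

B_J for the 53×53 system has eigenvalues cos(kπ/54); ρ_J = cos(π/54) = 0.9983082.
√(1 − cos²(π/54)) = sin(π/54) ≈ 0.0581448.
Young: ω* = 2/(1+√(1−ρ_J²)) = 2/(1+0.0581448) = 2/1.0581448 = 1.8901005.
At ω = 1.8901005 every |λ(B_ω)| = ω−1, so ρ_SOR = 0.8901005.
(0.8901005)^m ≤ 10^{−7}  ⇒  m·ln(0.8901005) ≤ −7·ln10  ⇒  m ≥ 138.447  ⇒  m = 139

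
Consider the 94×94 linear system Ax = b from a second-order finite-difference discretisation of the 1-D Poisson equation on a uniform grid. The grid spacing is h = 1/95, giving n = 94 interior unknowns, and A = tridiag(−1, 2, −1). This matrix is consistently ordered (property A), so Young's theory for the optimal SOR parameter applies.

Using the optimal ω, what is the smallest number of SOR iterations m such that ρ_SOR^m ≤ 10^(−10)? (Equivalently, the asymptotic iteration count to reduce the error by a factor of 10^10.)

[ρ_J] n=94: ρ(B_J) = cos(π/(n+1)) = cos(π/95) = 0.9994533.
1 − cos²(π/95) = sin²(π/95) ⇒ √(1−ρ_J²) = sin(π/95) = 0.0330634.
So ω* = 2/1.0330634 = 1.9359896 (Young).
At ω = 1.9359896 every |λ(B_ω)| = ω−1, so ρ_SOR = 0.9359896.
10·ln10 = 23.0259; −ln(0.9359896) = 0.0661509; m = ⌈23.0259/0.0661509⌉ = ⌈348.081⌉ = 349.

m = 349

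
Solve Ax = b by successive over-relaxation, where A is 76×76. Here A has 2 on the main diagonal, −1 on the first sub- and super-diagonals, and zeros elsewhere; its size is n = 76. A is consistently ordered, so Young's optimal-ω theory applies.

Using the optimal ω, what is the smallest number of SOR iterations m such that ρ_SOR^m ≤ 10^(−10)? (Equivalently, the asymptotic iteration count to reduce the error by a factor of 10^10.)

n=76: λ(B_J) = 1 − λ(A)/2 = cos(kπ/77); k=1 gives ρ_J = 0.9991678.
√(1−ρ_J²) = |sin(π/77)| = 0.0407886
Young: ω* = 2/(1+√(1−ρ_J²)) = 2/(1+0.0407886) = 2/1.0407886 = 1.9216198.
Hence ρ(B_{ω*}) = 1.9216198 − 1 = 0.9216198.
m ≥ 10·ln10 / (−ln 0.9216198) = 282.102; smallest integer m = 283.

m = 283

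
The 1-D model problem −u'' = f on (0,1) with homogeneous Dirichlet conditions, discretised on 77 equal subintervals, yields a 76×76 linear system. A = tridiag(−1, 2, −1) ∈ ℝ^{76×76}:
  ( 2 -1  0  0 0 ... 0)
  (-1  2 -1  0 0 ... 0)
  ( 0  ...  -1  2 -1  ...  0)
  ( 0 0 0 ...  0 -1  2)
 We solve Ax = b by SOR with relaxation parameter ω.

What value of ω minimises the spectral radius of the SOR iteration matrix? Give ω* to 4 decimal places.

B_J for the 76×76 system has eigenvalues cos(kπ/77); ρ_J = cos(π/77) = 0.9992.
√(1 − cos²(π/77)) = sin(π/77) ≈ 0.04079.
Then 2/(1+√(1−ρ_J²)) = 2/(1+0.04079); ω* = 2/1.04079 = 1.9216.
and ρ(B_{ω*}) = 1.9216 − 1 = 0.9216.

ω* = 1.9216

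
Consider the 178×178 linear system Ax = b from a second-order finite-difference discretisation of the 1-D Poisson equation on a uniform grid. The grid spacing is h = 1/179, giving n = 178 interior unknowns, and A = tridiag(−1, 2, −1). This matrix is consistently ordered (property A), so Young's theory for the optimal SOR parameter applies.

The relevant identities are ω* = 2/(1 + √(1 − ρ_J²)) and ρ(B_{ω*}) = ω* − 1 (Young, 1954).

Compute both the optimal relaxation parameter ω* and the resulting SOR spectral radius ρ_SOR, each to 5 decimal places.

spectrum of D⁻¹(L+U) = {cos(kπ/179) : 1≤k≤178}; ρ_J = cos(π/179) = 0.99985.
root = sin(π/179) = 0.017550  (since 1−cos² = sin²).
[ω*] 2 ÷ (1 + 0.017550) = 2 ÷ 1.017550 = 1.96551.
and ρ(B_{ω*}) = 1.96551 − 1 = 0.96551.

ω* = 1.96551, ρ_SOR = 0.96551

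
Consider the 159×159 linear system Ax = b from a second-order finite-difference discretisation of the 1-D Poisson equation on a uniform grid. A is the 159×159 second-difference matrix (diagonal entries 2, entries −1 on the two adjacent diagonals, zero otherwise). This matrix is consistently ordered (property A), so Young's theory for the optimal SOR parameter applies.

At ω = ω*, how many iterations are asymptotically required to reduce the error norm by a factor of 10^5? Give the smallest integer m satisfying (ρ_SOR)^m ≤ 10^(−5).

m = 294

ρ_J = max_k |cos(kπ/160)| = cos(π/160) = 0.9998072
root = sin(π/160) = 0.0196337  (since 1−cos² = sin²).
So ω* = 2/1.0196337 = 1.9614887 (Young).
and ρ(B_{ω*}) = 1.9614887 − 1 = 0.9614887.
(0.9614887)^m ≤ 10^{−5}  ⇒  m·ln(0.9614887) ≤ −5·ln10  ⇒  m ≥ 293.154  ⇒  m = 294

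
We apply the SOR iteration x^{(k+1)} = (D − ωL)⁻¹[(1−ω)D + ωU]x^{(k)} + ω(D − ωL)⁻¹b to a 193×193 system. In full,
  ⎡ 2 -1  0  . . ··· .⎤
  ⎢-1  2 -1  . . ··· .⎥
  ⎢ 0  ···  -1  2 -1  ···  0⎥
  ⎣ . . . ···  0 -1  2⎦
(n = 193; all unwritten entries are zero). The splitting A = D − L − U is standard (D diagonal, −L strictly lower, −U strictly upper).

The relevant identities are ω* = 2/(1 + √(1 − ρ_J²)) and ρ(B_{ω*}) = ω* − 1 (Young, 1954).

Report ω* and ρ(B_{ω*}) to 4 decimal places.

[ρ_J] n=193: ρ(B_J) = cos(π/(n+1)) = cos(π/194) = 0.9999.
√(1−ρ_J²) simplifies to sin(π/194) = 0.01619.
[ω*] 2 ÷ (1 + 0.01619) = 2 ÷ 1.01619 = 1.9681.
[ρ_SOR] ω* − 1 = 0.9681.

ω* = 1.9681, ρ_SOR = 0.9681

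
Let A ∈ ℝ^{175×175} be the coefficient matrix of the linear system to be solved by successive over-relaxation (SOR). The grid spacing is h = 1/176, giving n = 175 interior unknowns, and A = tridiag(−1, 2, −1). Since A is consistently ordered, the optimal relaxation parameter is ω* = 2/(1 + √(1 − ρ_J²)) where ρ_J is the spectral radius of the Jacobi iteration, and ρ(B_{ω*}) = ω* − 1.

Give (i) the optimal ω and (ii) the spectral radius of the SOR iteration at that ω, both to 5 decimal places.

½·tridiag(1,0,1) at n=175: λ_k = cos(kπ/176); max |λ| at k=1 ⇒ ρ_J = cos(π/176) ≈ 0.99984.
√(1−ρ_J²) simplifies to sin(π/176) = 0.017849.
So ω* = 2/1.017849 = 1.96493 (Young).
and ρ(B_{ω*}) = 1.96493 − 1 = 0.96493.

ω* = 1.96493, ρ_SOR = 0.96493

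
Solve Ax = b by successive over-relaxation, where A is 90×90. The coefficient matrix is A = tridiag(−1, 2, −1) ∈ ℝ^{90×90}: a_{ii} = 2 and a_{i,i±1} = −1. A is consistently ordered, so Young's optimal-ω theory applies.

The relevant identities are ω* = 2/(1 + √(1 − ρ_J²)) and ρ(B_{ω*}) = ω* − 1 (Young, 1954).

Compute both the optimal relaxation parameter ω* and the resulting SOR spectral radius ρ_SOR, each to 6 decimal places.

ω* = 1.933271, ρ_SOR = 0.933271

[ρ_J] n=90: ρ(B_J) = cos(π/(n+1)) = cos(π/91) = 0.999404.
√(1−ρ_J²) simplifies to sin(π/91) = 0.0345161.
Young: ω* = 2/(1+√(1−ρ_J²)) = 2/(1+0.0345161) = 2/1.0345161 = 1.933271.
ρ_SOR = ω* − 1 = 1.933271 − 1 = 0.933271.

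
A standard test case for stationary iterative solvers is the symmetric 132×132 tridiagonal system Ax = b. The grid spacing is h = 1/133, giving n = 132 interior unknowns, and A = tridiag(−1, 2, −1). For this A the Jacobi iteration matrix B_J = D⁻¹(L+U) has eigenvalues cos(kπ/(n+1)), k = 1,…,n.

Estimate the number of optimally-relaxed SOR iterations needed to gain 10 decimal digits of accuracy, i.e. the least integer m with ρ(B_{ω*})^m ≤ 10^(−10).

m = 488

ρ_J = max_k |cos(kπ/133)| = cos(π/133) = 0.9997210
√(1 − cos²(π/133)) = sin(π/133) ≈ 0.0236188.
Young: ω* = 2/(1+√(1−ρ_J²)) = 2/(1+0.0236188) = 2/1.0236188 = 1.9538524.
ρ_SOR = ω* − 1 = 1.9538524 − 1 = 0.9538524.
(0.9538524)^m ≤ 10^{−10}  ⇒  m·ln(0.9538524) ≤ −10·ln10  ⇒  m ≥ 487.359  ⇒  m = 488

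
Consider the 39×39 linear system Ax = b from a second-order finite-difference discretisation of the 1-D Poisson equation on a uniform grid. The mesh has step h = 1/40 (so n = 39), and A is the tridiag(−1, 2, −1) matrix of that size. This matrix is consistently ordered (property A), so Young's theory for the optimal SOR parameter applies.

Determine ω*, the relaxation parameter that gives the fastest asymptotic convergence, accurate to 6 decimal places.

With n=39, ρ(Jacobi) = cos(π/40) = 0.996917.
√(1−ρ_J²) simplifies to sin(π/40) = 0.0784591.
[ω*] 2 ÷ (1 + 0.0784591) = 2 ÷ 1.0784591 = 1.854498.
ρ_SOR = ω* − 1 ≈ 0.854498.

ω* = 1.854498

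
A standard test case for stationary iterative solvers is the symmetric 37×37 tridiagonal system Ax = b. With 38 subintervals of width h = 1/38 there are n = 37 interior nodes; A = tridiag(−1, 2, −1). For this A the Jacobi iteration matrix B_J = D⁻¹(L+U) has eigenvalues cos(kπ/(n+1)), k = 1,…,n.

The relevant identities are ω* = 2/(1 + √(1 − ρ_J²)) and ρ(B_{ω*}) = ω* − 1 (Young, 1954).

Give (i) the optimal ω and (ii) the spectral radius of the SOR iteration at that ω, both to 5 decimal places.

ω* = 1.84744, ρ_SOR = 0.84744

n=37: λ(B_J) = 1 − λ(A)/2 = cos(kπ/38); k=1 gives ρ_J = 0.99658.
1 − cos²(π/38) = sin²(π/38) ⇒ √(1−ρ_J²) = sin(π/38) = 0.082579.
ω* = 2/(1 + 0.082579) = 2/1.082579 = 1.84744.
ρ_SOR = ω* − 1 ≈ 0.84744.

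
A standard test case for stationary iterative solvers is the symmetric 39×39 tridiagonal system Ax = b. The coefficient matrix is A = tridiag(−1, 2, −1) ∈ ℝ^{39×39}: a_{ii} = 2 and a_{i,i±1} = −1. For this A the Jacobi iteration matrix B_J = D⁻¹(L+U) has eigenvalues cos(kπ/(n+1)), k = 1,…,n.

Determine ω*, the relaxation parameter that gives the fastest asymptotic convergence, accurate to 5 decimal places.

[ρ_J] n=39: ρ(B_J) = cos(π/(n+1)) = cos(π/40) = 0.99692.
1 − cos²(π/40) = sin²(π/40) ⇒ √(1−ρ_J²) = sin(π/40) = 0.078459.
ω* = 2 / (1 + 0.078459) = 2 / 1.078459 ≈ 1.85450.
At ω = 1.85450 every |λ(B_ω)| = ω−1, so ρ_SOR = 0.85450.

ω* = 1.85450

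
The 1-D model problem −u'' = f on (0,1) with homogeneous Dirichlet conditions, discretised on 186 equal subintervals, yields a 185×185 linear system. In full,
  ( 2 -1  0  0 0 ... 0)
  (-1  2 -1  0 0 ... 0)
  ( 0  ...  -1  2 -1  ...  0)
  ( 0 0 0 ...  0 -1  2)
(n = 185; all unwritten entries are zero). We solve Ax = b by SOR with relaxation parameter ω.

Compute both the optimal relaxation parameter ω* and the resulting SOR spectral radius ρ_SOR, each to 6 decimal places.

ω* = 1.966782, ρ_SOR = 0.966782

½·tridiag(1,0,1) at n=185: λ_k = cos(kπ/186); max |λ| at k=1 ⇒ ρ_J = cos(π/186) ≈ 0.999857.
√(1 − cos²(π/186)) = sin(π/186) ≈ 0.0168895.
Young: ω* = 2/(1+√(1−ρ_J²)) = 2/(1+0.0168895) = 2/1.0168895 = 1.966782.
ρ(B_{ω*}) = ω*−1 = 0.966782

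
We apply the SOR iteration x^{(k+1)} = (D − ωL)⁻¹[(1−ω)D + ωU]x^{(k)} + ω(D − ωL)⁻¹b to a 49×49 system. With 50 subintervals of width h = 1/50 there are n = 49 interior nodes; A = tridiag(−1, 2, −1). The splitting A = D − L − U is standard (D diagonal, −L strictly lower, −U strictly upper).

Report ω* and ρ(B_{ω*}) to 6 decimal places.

ω* = 1.881838, ρ_SOR = 0.881838

n=49: λ(B_J) = 1 − λ(A)/2 = cos(kπ/50); k=1 gives ρ_J = 0.998027.
√(1−ρ_J²) = |sin(π/50)| = 0.0627905
[ω*] 2 ÷ (1 + 0.0627905) = 2 ÷ 1.0627905 = 1.881838.
[ρ_SOR] ω* − 1 = 0.881838.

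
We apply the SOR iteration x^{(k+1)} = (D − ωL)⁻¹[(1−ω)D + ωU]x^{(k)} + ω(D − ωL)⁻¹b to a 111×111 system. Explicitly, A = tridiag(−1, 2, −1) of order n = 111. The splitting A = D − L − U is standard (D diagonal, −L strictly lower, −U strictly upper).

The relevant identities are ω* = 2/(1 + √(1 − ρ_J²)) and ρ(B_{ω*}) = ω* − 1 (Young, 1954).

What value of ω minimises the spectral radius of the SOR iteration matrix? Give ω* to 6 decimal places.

With n=111, ρ(Jacobi) = cos(π/112) = 0.999607.
√(1−ρ_J²) simplifies to sin(π/112) = 0.0280463.
[ω*] 2 ÷ (1 + 0.0280463) = 2 ÷ 1.0280463 = 1.945438.
[ρ_SOR] ω* − 1 = 0.945438.

ω* = 1.945438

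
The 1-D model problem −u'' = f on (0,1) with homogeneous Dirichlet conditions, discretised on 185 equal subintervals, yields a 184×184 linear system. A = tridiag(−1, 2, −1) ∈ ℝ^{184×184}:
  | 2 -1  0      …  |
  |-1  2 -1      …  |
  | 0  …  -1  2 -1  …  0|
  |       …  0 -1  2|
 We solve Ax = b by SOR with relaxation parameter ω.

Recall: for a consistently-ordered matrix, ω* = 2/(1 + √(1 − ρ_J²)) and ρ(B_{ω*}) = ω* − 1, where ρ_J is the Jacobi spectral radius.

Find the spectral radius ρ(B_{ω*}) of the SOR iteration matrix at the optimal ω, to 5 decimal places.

ρ_SOR = 0.96661

With n=184, ρ(Jacobi) = cos(π/185) = 0.99986.
1 − cos²(π/185) = sin²(π/185) ⇒ √(1−ρ_J²) = sin(π/185) = 0.016981.
ω* = 2/(1+0.016981) = 1.96661
ρ_SOR = ω* − 1 ≈ 0.96661.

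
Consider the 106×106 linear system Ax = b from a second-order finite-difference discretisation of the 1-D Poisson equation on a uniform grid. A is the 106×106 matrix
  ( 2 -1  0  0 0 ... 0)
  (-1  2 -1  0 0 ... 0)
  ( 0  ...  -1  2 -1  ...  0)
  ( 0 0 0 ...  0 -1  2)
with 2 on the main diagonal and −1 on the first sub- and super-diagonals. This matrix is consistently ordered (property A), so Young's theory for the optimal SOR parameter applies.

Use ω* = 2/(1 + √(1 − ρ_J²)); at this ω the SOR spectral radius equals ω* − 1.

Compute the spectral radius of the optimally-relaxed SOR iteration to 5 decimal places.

ρ_J = max_k |cos(kπ/107)| = cos(π/107) = 0.99957
√(1 − cos²(π/107)) = sin(π/107) ≈ 0.029356.
ω* = 2/(1+0.029356) = 1.94296
ρ(B_{ω*}) = ω*−1 = 0.94296

ρ_SOR = 0.94296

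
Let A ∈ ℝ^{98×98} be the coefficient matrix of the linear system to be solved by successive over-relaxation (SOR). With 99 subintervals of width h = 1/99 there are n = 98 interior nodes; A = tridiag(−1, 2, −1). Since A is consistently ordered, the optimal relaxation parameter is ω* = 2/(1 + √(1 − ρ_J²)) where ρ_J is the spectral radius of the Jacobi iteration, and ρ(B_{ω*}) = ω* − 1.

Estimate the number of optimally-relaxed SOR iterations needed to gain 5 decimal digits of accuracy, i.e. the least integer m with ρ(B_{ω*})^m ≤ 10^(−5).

m = 182

spectrum of D⁻¹(L+U) = {cos(kπ/99) : 1≤k≤98}; ρ_J = cos(π/99) = 0.9994965.
√(1 − cos²(π/99)) = sin(π/99) ≈ 0.0317279.
So ω* = 2/1.0317279 = 1.9384956 (Young).
ρ_SOR = ω* − 1 ≈ 0.9384956.
Need (0.9384956)^m ≤ 10^(−5): m ≥ 5·ln10/|ln 0.9384956| = 11.5129/0.0634771 = 181.371 ⇒ m = 182.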